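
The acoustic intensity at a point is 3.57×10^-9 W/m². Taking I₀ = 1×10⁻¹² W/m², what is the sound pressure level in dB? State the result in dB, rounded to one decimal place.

35.5 dB

L = 10·log₁₀(I/I₀) = 10·log₁₀(3.57×10^-9/10⁻¹²) = 10·log₁₀(3.57×10^3).
L = 10·(0.5527 + 3) = 35.53 dB.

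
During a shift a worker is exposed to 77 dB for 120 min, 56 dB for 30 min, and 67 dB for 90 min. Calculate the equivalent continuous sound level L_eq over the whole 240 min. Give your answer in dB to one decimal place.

L_eq = 10·log₁₀[(1/T)·Σ tᵢ·10^(Lᵢ/10)] with T = 240 min.
Σ tᵢ·10^(Lᵢ/10) = 120·10^(77/10) + 30·10^(56/10) + 90·10^(67/10) = 6.477e+09.
L_eq = 10·log₁₀(6.477e+09/240) = 74.31 dB.

74.3 dB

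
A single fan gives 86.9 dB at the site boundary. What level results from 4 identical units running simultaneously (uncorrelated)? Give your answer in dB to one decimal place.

92.9 dB

N identical incoherent sources raise the level by 10·log₁₀ N.
L_total = 86.9 + 10·log₁₀(4) = 86.9 + 6.021 = 92.92 dB.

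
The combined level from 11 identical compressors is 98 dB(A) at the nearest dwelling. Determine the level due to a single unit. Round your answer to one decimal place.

87.6 dB(A)

For N identical incoherent sources L_total = L₁ + 10·log₁₀ N, so L₁ = 98 − 10·log₁₀(11) = 98 − 10.414.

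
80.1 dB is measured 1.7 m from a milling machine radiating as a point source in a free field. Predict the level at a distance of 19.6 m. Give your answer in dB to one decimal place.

58.9 dB

Spherical spreading from a point source gives a 20·log₁₀(r₂/r₁) drop.
L₂ = 80.1 − 20·log₁₀(19.6/1.7) = 80.1 − 21.236 = 58.86 dB.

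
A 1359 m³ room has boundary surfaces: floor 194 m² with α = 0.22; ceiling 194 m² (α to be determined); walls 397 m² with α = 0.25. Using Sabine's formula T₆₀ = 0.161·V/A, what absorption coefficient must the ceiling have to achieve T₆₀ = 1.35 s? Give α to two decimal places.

Required total absorption A = 0.161·1359/1.35 = 162.07 m².
Absorption from the other surfaces = 194·0.22 + 397·0.25 = 141.93 m², so the ceiling must supply 20.14 m² over 194 m².
α = 20.14/194 = 0.104.

0.10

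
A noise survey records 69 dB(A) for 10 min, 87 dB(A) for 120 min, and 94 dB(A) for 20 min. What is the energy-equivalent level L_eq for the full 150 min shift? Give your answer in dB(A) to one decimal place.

88.7 dB(A)

L_eq = 10·log₁₀[(1/T)·Σ tᵢ·10^(Lᵢ/10)] with T = 150 min.
Σ tᵢ·10^(Lᵢ/10) = 10·10^(69/10) + 120·10^(87/10) + 20·10^(94/10) = 1.105e+11.
L_eq = 10·log₁₀(1.105e+11/150) = 88.67 dB(A).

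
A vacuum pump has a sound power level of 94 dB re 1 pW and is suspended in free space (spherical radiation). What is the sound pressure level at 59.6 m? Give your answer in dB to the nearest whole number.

Free-field spherical radiation: L_p = L_w − 10·log₁₀(4π·r²), r = 59.6 m.
4π·r² = 4.464e+04 m², 10·log₁₀ of that is 46.497 dB.
L_p = 94 − 46.497 = 47.50 dB.

48 dB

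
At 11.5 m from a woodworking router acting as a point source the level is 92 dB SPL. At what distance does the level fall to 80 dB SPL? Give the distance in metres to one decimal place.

45.8 m

The 12.0 dB drop corresponds to a distance ratio of 10^(12.0/20) for a point source.
r₂ = 11.5·10^((92−80)/20) = 11.5·10^(12.0/20) = 45.78 m.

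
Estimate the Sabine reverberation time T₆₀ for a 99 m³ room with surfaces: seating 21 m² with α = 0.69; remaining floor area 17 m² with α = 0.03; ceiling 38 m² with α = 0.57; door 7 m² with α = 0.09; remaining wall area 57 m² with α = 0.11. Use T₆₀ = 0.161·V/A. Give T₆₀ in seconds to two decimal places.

0.37 s

A = Σ Sᵢαᵢ = 21·0.69 + 17·0.03 + 38·0.57 + 7·0.09 + 57·0.11 = 43.56 m².
T₆₀ = 0.161·V/A = 0.161·99/43.56 = 0.366 s.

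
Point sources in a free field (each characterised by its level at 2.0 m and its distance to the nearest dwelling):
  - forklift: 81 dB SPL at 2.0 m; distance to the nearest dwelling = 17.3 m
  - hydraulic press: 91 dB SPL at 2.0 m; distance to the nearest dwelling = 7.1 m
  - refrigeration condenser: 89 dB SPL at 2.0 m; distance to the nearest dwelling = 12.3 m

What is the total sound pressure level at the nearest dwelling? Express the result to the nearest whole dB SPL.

First find each source's level at the receiver (point-source: −20·log₁₀(r/r_ref)), then combine on an intensity basis.
forklift: 81 − 20·log₁₀(17.3/2.0) = 81 − 18.74 = 62.26 dB SPL.
hydraulic press: 91 − 20·log₁₀(7.1/2.0) = 91 − 11.00 = 80.00 dB SPL.
refrigeration condenser: 89 − 20·log₁₀(12.3/2.0) = 89 − 15.78 = 73.22 dB SPL.
Σ 10^(L/10) = 1.226e+08 → L_total = 10·log₁₀(1.226e+08) = 80.88 dB SPL.

81 dB SPL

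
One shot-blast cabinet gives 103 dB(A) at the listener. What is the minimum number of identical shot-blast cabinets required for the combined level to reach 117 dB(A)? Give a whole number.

26

N identical sources give L₁ + 10·log₁₀ N, so require 10·log₁₀ N ≥ 117 − 103 = 14.0 dB.
N ≥ 10^(14.0/10) = 25.119, so N = 26.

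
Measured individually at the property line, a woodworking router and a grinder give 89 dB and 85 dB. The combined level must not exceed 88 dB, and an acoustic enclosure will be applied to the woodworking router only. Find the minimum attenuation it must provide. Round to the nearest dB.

The untreated sources together contribute 10^(85/10) = 3.162e+08, i.e. 85.00 dB.
To meet 88 dB overall, the treated woodworking router may contribute at most 10^(88/10) − 3.162e+08 = 3.147e+08, i.e. 84.98 dB.
Required insertion loss = 89 − 84.98 = 4.02 dB.

4 dB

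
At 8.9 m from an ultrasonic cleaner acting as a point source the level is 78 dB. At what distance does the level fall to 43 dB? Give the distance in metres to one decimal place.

Point-source spreading drops the level by 20·log₁₀(r₂/r₁); inverting, r₂/r₁ = 10^(ΔL/20).
r₂ = 8.9·10^((78−43)/20) = 8.9·10^(35.0/20) = 500.48 m.

500.5 m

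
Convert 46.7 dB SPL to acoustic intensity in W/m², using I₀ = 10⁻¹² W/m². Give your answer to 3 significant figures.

L = 10·log₁₀(I/I₀) ⇒ I = I₀·10^(L/10) = 10⁻¹² × 10^4.67.

4.68e-08 W/m²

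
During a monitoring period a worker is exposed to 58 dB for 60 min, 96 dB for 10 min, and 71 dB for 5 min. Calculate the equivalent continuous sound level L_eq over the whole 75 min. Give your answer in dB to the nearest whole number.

87 dB

Weight each interval's intensity by its duration and average over T = 75 min:
Σ tᵢ·10^(Lᵢ/10) = 60·10^(58/10) + 10·10^(96/10) + 5·10^(71/10) = 3.991e+10.
L_eq = 10·log₁₀(3.991e+10/75) = 87.26 dB.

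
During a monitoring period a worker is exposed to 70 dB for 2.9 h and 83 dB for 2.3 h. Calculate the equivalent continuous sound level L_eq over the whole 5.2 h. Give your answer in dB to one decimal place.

Weight each interval's intensity by its duration and average over T = 5.2 h:
Σ tᵢ·10^(Lᵢ/10) = 2.9·10^(70/10) + 2.3·10^(83/10) = 4.879e+08.
L_eq = 10·log₁₀(4.879e+08/5.2) = 79.72 dB.

79.7 dB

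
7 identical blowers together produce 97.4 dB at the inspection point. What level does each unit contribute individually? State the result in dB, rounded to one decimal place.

Dividing the total intensity by 7 lowers the level by 10·log₁₀ 7 = 8.451 dB: L₁ = 97.4 − 8.451.

88.9 dB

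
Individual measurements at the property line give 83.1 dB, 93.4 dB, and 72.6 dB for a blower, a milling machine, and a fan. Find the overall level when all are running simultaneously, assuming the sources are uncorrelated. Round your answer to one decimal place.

Incoherent sources combine by intensity addition: L_total = 10·log₁₀(Σ 10^(L_i/10)).
Σ 10^(L/10) = 10^(83.1/10) + 10^(93.4/10) + 10^(72.6/10) = 2.410e+09.
L_total = 10·log₁₀(2.410e+09) = 93.82 dB.

93.8 dB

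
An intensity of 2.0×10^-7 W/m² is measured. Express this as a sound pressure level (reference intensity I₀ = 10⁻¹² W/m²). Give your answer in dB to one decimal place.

53.0 dB

Dividing by I₀ shifts the exponent by 12: I/I₀ = 2.0×10^5.
L = 10·(0.3010 + 5) = 53.01 dB.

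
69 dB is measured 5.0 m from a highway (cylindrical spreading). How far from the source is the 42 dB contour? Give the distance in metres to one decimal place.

2505.9 m

Line-source spreading drops the level by 10·log₁₀(r₂/r₁); inverting, r₂/r₁ = 10^(ΔL/10).
r₂ = 5.0·10^((69−42)/10) = 5.0·10^(27.0/10) = 2505.94 m.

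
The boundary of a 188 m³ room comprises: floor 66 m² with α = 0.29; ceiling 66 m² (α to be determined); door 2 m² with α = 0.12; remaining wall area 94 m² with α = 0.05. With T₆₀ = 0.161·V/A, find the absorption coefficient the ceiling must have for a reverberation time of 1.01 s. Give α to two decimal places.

0.09

A = 0.161·V/T₆₀ = 0.161·188/1.01 = 29.97 m² sabins.
Absorption from the other surfaces = 66·0.29 + 2·0.12 + 94·0.05 = 24.08 m², so the ceiling must supply 5.89 m² over 66 m².
α = 5.89/66 = 0.089.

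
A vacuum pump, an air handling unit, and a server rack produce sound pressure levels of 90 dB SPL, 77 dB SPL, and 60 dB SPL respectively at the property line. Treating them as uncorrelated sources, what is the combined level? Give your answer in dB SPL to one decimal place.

90.2 dB SPL

Incoherent sources combine by intensity addition: L_total = 10·log₁₀(Σ 10^(L_i/10)).
Σ 10^(L/10) = 10^(90/10) + 10^(77/10) + 10^(60/10) = 1.051e+09.
L_total = 10·log₁₀(1.051e+09) = 90.22 dB SPL.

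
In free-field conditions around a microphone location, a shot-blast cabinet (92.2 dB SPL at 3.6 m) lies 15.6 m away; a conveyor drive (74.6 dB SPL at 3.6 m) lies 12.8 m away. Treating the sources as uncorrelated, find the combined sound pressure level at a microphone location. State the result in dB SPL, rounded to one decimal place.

79.6 dB SPL

Apply inverse-square spreading to bring every level to the receiver, then sum 10^(L/10).
shot-blast cabinet: 92.2 − 20·log₁₀(15.6/3.6) = 92.2 − 12.74 = 79.46 dB SPL.
conveyor drive: 74.6 − 20·log₁₀(12.8/3.6) = 74.6 − 11.02 = 63.58 dB SPL.
Σ 10^(L/10) = 9.066e+07 → L_total = 10·log₁₀(9.066e+07) = 79.57 dB SPL.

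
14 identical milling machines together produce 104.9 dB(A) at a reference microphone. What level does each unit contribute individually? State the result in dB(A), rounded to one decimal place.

For N identical incoherent sources L_total = L₁ + 10·log₁₀ N, so L₁ = 104.9 − 10·log₁₀(14) = 104.9 − 11.461.

93.4 dB(A)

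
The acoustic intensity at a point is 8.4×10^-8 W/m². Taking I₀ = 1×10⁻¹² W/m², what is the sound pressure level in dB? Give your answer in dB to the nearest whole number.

L = 10·log₁₀(I/I₀) = 10·log₁₀(8.4×10^-8/10⁻¹²) = 10·log₁₀(8.4×10^4).
L = 10·(0.9243 + 4) = 49.24 dB.

49 dB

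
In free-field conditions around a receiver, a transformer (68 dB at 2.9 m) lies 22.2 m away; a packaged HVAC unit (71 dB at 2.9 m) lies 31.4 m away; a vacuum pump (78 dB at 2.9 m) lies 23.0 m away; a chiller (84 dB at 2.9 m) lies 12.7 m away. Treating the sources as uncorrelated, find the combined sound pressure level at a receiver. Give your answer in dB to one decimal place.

First find each source's level at the receiver (point-source: −20·log₁₀(r/r_ref)), then combine on an intensity basis.
transformer: 68 − 20·log₁₀(22.2/2.9) = 68 − 17.68 = 50.32 dB.
packaged HVAC unit: 71 − 20·log₁₀(31.4/2.9) = 71 − 20.69 = 50.31 dB.
vacuum pump: 78 − 20·log₁₀(23.0/2.9) = 78 − 17.99 = 60.01 dB.
chiller: 84 − 20·log₁₀(12.7/2.9) = 84 − 12.83 = 71.17 dB.
Σ 10^(L/10) = 1.432e+07 → L_total = 10·log₁₀(1.432e+07) = 71.56 dB.

71.6 dB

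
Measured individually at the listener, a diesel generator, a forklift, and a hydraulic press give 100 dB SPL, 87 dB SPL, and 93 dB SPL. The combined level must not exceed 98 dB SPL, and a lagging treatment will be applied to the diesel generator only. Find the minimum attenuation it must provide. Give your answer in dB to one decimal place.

4.2 dB

Everything except the diesel generator sums to 10^(87/10) + 10^(93/10) = 2.496e+09 in linear terms, 93.97 dB SPL.
To meet 98 dB SPL overall, the treated diesel generator may contribute at most 10^(98/10) − 2.496e+09 = 3.813e+09, i.e. 95.81 dB SPL.
Required insertion loss = 100 − 95.81 = 4.19 dB.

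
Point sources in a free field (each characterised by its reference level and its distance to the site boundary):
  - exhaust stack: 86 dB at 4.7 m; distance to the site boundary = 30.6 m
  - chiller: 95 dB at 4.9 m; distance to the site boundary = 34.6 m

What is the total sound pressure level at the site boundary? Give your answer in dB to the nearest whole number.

Apply inverse-square spreading to bring every level to the receiver, then sum 10^(L/10).
exhaust stack: 86 − 20·log₁₀(30.6/4.7) = 86 − 16.27 = 69.73 dB.
chiller: 95 − 20·log₁₀(34.6/4.9) = 95 − 16.98 = 78.02 dB.
Σ 10^(L/10) = 7.281e+07 → L_total = 10·log₁₀(7.281e+07) = 78.62 dB.

79 dB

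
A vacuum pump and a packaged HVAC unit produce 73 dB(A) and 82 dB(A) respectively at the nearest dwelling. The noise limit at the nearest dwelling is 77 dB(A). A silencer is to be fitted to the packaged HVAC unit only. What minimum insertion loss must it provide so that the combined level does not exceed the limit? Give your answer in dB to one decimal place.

7.2 dB

The untreated sources together contribute 10^(73/10) = 1.995e+07, i.e. 73.00 dB(A).
To meet 77 dB(A) overall, the treated packaged HVAC unit may contribute at most 10^(77/10) − 1.995e+07 = 3.017e+07, i.e. 74.80 dB(A).
So the packaged HVAC unit must be reduced from 82 to 74.80 dB(A): IL = 7.20 dB.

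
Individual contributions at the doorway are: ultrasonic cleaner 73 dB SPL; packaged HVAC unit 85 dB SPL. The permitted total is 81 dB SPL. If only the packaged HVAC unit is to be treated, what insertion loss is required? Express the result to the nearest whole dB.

Everything except the packaged HVAC unit sums to 10^(73/10) = 1.995e+07 in linear terms, 73.00 dB SPL.
The limit corresponds to 10^(81/10) = 1.259e+08; subtracting the fixed part leaves 1.059e+08 for the packaged HVAC unit, i.e. 80.25 dB SPL.
Required insertion loss = 85 − 80.25 = 4.75 dB.

5 dB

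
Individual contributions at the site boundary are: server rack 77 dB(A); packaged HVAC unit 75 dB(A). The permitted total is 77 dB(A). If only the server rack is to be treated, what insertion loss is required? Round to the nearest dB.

The untreated sources together contribute 10^(75/10) = 3.162e+07, i.e. 75.00 dB(A).
To meet 77 dB(A) overall, the treated server rack may contribute at most 10^(77/10) − 3.162e+07 = 1.850e+07, i.e. 72.67 dB(A).
Required insertion loss = 77 − 72.67 = 4.33 dB.

4 dB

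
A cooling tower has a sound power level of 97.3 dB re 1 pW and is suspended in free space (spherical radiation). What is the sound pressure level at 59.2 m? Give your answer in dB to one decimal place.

50.9 dB

Free-field spherical radiation: L_p = L_w − 10·log₁₀(4π·r²), r = 59.2 m.
4π·r² = 4.404e+04 m², 10·log₁₀ of that is 46.439 dB.
L_p = 97.3 − 46.439 = 50.86 dB.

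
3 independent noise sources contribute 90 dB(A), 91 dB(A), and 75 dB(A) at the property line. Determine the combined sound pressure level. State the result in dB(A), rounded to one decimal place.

Incoherent sources combine by intensity addition: L_total = 10·log₁₀(Σ 10^(L_i/10)).
Σ 10^(L/10) = 10^(90/10) + 10^(91/10) + 10^(75/10) = 2.291e+09.
L_total = 10·log₁₀(2.291e+09) = 93.60 dB(A).

93.6 dB(A)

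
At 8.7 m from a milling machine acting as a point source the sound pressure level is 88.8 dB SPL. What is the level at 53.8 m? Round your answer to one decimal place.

Spherical spreading from a point source gives a 20·log₁₀(r₂/r₁) drop.
L₂ = 88.8 − 20·log₁₀(53.8/8.7) = 88.8 − 15.825 = 72.97 dB SPL.

73.0 dB SPL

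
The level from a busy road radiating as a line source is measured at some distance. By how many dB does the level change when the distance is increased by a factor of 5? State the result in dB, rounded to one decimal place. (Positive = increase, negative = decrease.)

-7.0 dB

Line-source spreading: ΔL = −10·log₁₀(r₂/r₁).
ΔL = −10·log₁₀(5) = -6.99 dB.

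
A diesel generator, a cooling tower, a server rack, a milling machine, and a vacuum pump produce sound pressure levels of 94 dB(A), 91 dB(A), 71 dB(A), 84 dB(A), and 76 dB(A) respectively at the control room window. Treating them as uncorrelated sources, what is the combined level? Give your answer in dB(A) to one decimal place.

96.1 dB(A)

For uncorrelated sources the intensities add, so convert each level to linear form, sum, and take 10·log₁₀ of the total.
Σ 10^(L/10) = 10^(94/10) + 10^(91/10) + 10^(71/10) + 10^(84/10) + 10^(76/10) = 4.074e+09.
L_total = 10·log₁₀(4.074e+09) = 96.10 dB(A).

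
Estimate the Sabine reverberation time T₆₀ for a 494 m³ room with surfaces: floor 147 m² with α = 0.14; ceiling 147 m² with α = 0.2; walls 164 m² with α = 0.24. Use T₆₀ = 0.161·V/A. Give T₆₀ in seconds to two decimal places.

Total absorption A = 147·0.14 + 147·0.2 + 164·0.24 = 89.34 m² sabins.
T₆₀ = 0.161 × 494 / 89.34 = 0.890 s.

0.89 s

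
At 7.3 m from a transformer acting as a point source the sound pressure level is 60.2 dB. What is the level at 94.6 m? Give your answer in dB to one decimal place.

Point-source attenuation: ΔL = 20·log₁₀(r₂/r₁) = 20·log₁₀(94.6/7.3) = 22.251 dB.
L₂ = 60.2 − 20·log₁₀(94.6/7.3) = 60.2 − 22.251 = 37.95 dB.

37.9 dB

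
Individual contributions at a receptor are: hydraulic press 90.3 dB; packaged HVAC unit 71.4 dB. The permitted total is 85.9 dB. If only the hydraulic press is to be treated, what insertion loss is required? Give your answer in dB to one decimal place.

The untreated sources together contribute 10^(71.4/10) = 1.380e+07, i.e. 71.40 dB.
To meet 85.9 dB overall, the treated hydraulic press may contribute at most 10^(85.9/10) − 1.380e+07 = 3.752e+08, i.e. 85.74 dB.
Required insertion loss = 90.3 − 85.74 = 4.56 dB.

4.6 dB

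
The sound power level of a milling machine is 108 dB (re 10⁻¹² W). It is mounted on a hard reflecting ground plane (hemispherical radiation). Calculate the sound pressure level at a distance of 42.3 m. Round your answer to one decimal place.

67.5 dB

The power spreads over a hemisphere of area 2π·r², so L_p = L_w − 10·log₁₀(2π·r²).
2π·r² = 1.124e+04 m², 10·log₁₀ of that is 40.509 dB.
L_p = 108 − 40.509 = 67.49 dB.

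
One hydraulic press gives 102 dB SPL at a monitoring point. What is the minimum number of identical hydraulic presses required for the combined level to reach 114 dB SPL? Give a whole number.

16

The shortfall is 114 − 102 = 12.0 dB, and N units add 10·log₁₀ N, so need 10·log₁₀ N ≥ 12.0.
N ≥ 10^(12.0/10) = 15.849, so N = 16.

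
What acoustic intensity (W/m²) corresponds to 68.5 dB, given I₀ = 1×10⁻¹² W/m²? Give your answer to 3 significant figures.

L = 10·log₁₀(I/I₀) ⇒ I = I₀·10^(L/10) = 10⁻¹² × 10^6.85.

7.08e-06 W/m²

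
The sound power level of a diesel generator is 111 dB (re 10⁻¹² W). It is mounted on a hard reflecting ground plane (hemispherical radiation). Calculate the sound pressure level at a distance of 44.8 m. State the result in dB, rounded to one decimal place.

70.0 dB

L_p = L_w − 10·log₁₀(2π·r²) with r = 44.8 m.
2π·r² = 1.261e+04 m², 10·log₁₀ of that is 41.007 dB.
L_p = 111 − 41.007 = 69.99 dB.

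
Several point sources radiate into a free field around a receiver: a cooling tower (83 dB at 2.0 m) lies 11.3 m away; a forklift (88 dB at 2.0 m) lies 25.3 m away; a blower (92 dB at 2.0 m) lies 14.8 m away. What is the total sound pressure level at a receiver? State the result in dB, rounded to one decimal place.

First find each source's level at the receiver (point-source: −20·log₁₀(r/r_ref)), then combine on an intensity basis.
cooling tower: 83 − 20·log₁₀(11.3/2.0) = 83 − 15.04 = 67.96 dB.
forklift: 88 − 20·log₁₀(25.3/2.0) = 88 − 22.04 = 65.96 dB.
blower: 92 − 20·log₁₀(14.8/2.0) = 92 − 17.38 = 74.62 dB.
Σ 10^(L/10) = 3.914e+07 → L_total = 10·log₁₀(3.914e+07) = 75.93 dB.

75.9 dB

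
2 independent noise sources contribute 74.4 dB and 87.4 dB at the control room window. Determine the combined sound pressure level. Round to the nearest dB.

88 dB

For uncorrelated sources the intensities add, so convert each level to linear form, sum, and take 10·log₁₀ of the total.
Σ 10^(L/10) = 10^(74.4/10) + 10^(87.4/10) = 5.771e+08.
L_total = 10·log₁₀(5.771e+08) = 87.61 dB.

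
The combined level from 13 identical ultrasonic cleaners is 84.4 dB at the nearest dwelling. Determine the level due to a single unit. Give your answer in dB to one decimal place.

Dividing the total intensity by 13 lowers the level by 10·log₁₀ 13 = 11.139 dB: L₁ = 84.4 − 11.139.

73.3 dB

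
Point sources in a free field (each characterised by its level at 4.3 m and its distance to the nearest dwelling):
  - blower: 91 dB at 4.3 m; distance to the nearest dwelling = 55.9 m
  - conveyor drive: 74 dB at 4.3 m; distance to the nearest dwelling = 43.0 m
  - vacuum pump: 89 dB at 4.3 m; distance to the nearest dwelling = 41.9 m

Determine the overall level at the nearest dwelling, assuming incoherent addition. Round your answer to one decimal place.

72.1 dB

Propagate each source to the receiver with L = L_ref − 20·log₁₀(r/r_ref), then add intensities.
blower: 91 − 20·log₁₀(55.9/4.3) = 91 − 22.28 = 68.72 dB.
conveyor drive: 74 − 20·log₁₀(43.0/4.3) = 74 − 20.00 = 54.00 dB.
vacuum pump: 89 − 20·log₁₀(41.9/4.3) = 89 − 19.77 = 69.23 dB.
Σ 10^(L/10) = 1.607e+07 → L_total = 10·log₁₀(1.607e+07) = 72.06 dB.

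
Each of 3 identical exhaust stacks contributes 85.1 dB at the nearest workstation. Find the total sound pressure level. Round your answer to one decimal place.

89.9 dB

L_total = L₁ + 10·log₁₀ N for N identical incoherent sources.
L_total = 85.1 + 10·log₁₀(3) = 85.1 + 4.771 = 89.87 dB.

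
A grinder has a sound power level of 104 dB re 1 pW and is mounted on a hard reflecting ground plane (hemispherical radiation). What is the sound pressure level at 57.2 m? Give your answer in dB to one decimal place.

Free-field hemispherical radiation: L_p = L_w − 10·log₁₀(2π·r²), r = 57.2 m.
2π·r² = 2.056e+04 m², 10·log₁₀ of that is 43.130 dB.
L_p = 104 − 43.130 = 60.87 dB.

60.9 dB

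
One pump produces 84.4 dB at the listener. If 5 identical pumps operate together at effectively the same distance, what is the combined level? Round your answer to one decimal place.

91.4 dB

With 5 equal, uncorrelated contributions the intensity is 5× that of one unit, giving a rise of 10·log₁₀ 5.
L_total = 84.4 + 10·log₁₀(5) = 84.4 + 6.990 = 91.39 dB.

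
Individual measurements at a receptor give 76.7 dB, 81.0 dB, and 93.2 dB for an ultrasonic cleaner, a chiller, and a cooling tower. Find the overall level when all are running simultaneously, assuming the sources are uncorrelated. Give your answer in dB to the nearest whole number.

For uncorrelated sources the intensities add, so convert each level to linear form, sum, and take 10·log₁₀ of the total.
Σ 10^(L/10) = 10^(76.7/10) + 10^(81.0/10) + 10^(93.2/10) = 2.262e+09.
L_total = 10·log₁₀(2.262e+09) = 93.54 dB.

94 dB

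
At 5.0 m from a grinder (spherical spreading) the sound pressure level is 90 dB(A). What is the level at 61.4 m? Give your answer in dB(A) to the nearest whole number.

68 dB(A)

Point-source attenuation: ΔL = 20·log₁₀(r₂/r₁) = 20·log₁₀(61.4/5.0) = 21.784 dB.
L₂ = 90 − 20·log₁₀(61.4/5.0) = 90 − 21.784 = 68.22 dB(A).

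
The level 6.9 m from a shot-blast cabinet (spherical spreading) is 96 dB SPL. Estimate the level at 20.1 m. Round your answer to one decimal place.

Spherical spreading from a point source gives a 20·log₁₀(r₂/r₁) drop.
L₂ = 96 − 20·log₁₀(20.1/6.9) = 96 − 9.287 = 86.71 dB SPL.

86.7 dB SPL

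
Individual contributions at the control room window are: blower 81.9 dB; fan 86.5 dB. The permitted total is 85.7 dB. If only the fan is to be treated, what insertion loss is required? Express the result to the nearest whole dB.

Fixed contribution from the other source: Σ 10^(L/10) = 10^(81.9/10) = 1.549e+08 (81.90 dB).
The limit corresponds to 10^(85.7/10) = 3.715e+08; subtracting the fixed part leaves 2.167e+08 for the fan, i.e. 83.36 dB.
So the fan must be reduced from 86.5 to 83.36 dB: IL = 3.14 dB.

3 dB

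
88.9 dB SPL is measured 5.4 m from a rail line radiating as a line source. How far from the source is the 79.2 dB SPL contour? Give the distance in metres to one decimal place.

Line-source spreading drops the level by 10·log₁₀(r₂/r₁); inverting, r₂/r₁ = 10^(ΔL/10).
r₂ = 5.4·10^((88.9−79.2)/10) = 5.4·10^(9.7/10) = 50.40 m.

50.4 m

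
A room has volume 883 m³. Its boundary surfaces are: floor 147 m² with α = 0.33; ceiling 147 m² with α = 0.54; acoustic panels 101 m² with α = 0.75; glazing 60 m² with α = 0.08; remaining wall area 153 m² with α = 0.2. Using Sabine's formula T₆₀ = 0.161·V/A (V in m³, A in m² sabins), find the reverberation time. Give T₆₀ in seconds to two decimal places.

0.59 s

A = Σ Sᵢαᵢ = 147·0.33 + 147·0.54 + 101·0.75 + 60·0.08 + 153·0.2 = 239.04 m².
T₆₀ = 0.161 × 883 / 239.04 = 0.595 s.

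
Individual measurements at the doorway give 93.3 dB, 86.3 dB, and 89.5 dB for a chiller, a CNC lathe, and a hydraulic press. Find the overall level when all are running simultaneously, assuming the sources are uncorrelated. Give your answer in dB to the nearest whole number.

95 dB

Incoherent sources combine by intensity addition: L_total = 10·log₁₀(Σ 10^(L_i/10)).
Σ 10^(L/10) = 10^(93.3/10) + 10^(86.3/10) + 10^(89.5/10) = 3.456e+09.
L_total = 10·log₁₀(3.456e+09) = 95.39 dB.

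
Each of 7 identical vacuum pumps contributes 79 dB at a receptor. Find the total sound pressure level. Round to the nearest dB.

87 dB

N identical incoherent sources raise the level by 10·log₁₀ N.
L_total = 79 + 10·log₁₀(7) = 79 + 8.451 = 87.45 dB.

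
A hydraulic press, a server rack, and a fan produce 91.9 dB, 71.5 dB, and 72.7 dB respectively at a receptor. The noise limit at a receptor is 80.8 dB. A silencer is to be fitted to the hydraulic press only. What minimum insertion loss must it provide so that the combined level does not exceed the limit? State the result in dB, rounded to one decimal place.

12.5 dB

Everything except the hydraulic press sums to 10^(71.5/10) + 10^(72.7/10) = 3.275e+07 in linear terms, 75.15 dB.
The limit corresponds to 10^(80.8/10) = 1.202e+08; subtracting the fixed part leaves 8.748e+07 for the hydraulic press, i.e. 79.42 dB.
Required insertion loss = 91.9 − 79.42 = 12.48 dB.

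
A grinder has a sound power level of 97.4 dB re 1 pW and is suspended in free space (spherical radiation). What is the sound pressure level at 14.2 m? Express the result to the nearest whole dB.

Free-field spherical radiation: L_p = L_w − 10·log₁₀(4π·r²), r = 14.2 m.
4π·r² = 2534 m², 10·log₁₀ of that is 34.038 dB.
L_p = 97.4 − 34.038 = 63.36 dB.

63 dB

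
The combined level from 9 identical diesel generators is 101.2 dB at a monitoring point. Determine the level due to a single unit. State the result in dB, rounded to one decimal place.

9 equal contributions raise the level by 10·log₁₀ 9 = 9.542 dB, so each unit alone gives 101.2 − 9.542.

91.7 dB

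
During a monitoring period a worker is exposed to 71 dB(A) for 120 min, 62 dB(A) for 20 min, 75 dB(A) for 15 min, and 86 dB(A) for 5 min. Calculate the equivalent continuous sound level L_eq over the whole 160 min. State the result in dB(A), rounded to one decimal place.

L_eq = 10·log₁₀[(1/T)·Σ tᵢ·10^(Lᵢ/10)] with T = 160 min.
Σ tᵢ·10^(Lᵢ/10) = 120·10^(71/10) + 20·10^(62/10) + 15·10^(75/10) + 5·10^(86/10) = 4.007e+09.
L_eq = 10·log₁₀(4.007e+09/160) = 73.99 dB(A).

74.0 dB(A)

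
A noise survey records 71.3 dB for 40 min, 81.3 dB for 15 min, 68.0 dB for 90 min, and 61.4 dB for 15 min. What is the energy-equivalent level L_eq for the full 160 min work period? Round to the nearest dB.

Weight each interval's intensity by its duration and average over T = 160 min:
Σ tᵢ·10^(Lᵢ/10) = 40·10^(71.3/10) + 15·10^(81.3/10) + 90·10^(68.0/10) + 15·10^(61.4/10) = 3.152e+09.
L_eq = 10·log₁₀(3.152e+09/160) = 72.94 dB.

73 dB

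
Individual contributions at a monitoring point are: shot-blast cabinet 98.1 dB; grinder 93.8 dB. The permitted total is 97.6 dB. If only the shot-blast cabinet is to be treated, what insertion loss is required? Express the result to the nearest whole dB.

3 dB

Everything except the shot-blast cabinet sums to 10^(93.8/10) = 2.399e+09 in linear terms, 93.80 dB.
To meet 97.6 dB overall, the treated shot-blast cabinet may contribute at most 10^(97.6/10) − 2.399e+09 = 3.356e+09, i.e. 95.26 dB.
So the shot-blast cabinet must be reduced from 98.1 to 95.26 dB: IL = 2.84 dB.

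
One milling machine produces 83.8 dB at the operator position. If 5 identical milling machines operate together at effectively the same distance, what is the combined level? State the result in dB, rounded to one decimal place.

L_total = L₁ + 10·log₁₀ N for N identical incoherent sources.
L_total = 83.8 + 10·log₁₀(5) = 83.8 + 6.990 = 90.79 dB.

90.8 dB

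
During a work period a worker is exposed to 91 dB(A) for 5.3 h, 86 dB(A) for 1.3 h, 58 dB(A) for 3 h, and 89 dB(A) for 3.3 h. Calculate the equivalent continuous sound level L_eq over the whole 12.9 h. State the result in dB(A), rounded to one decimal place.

88.8 dB(A)

The energy average is taken in the linear domain: L_eq = 10·log₁₀[(Σ tᵢ·10^(Lᵢ/10))/T], T = 12.9 h.
Σ tᵢ·10^(Lᵢ/10) = 5.3·10^(91/10) + 1.3·10^(86/10) + 3·10^(58/10) + 3.3·10^(89/10) = 9.813e+09.
L_eq = 10·log₁₀(9.813e+09/12.9) = 88.81 dB(A).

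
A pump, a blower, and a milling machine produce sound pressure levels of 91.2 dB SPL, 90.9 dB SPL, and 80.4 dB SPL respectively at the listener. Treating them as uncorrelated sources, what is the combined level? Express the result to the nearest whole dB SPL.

Incoherent sources combine by intensity addition: L_total = 10·log₁₀(Σ 10^(L_i/10)).
Σ 10^(L/10) = 10^(91.2/10) + 10^(90.9/10) + 10^(80.4/10) = 2.658e+09.
L_total = 10·log₁₀(2.658e+09) = 94.25 dB SPL.

94 dB SPL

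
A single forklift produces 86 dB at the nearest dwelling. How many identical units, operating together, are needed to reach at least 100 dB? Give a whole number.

N identical sources give L₁ + 10·log₁₀ N, so require 10·log₁₀ N ≥ 100 − 86 = 14.0 dB.
N ≥ 10^(14.0/10) = 25.119, so N = 26.

26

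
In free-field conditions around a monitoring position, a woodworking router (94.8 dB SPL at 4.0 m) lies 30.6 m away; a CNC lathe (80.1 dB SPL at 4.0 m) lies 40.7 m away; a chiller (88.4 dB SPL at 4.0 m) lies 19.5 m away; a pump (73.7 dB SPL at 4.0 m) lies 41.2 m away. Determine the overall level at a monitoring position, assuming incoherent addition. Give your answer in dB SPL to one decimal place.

First find each source's level at the receiver (point-source: −20·log₁₀(r/r_ref)), then combine on an intensity basis.
woodworking router: 94.8 − 20·log₁₀(30.6/4.0) = 94.8 − 17.67 = 77.13 dB SPL.
CNC lathe: 80.1 − 20·log₁₀(40.7/4.0) = 80.1 − 20.15 = 59.95 dB SPL.
chiller: 88.4 − 20·log₁₀(19.5/4.0) = 88.4 − 13.76 = 74.64 dB SPL.
pump: 73.7 − 20·log₁₀(41.2/4.0) = 73.7 − 20.26 = 53.44 dB SPL.
Σ 10^(L/10) = 8.192e+07 → L_total = 10·log₁₀(8.192e+07) = 79.13 dB SPL.

79.1 dB SPL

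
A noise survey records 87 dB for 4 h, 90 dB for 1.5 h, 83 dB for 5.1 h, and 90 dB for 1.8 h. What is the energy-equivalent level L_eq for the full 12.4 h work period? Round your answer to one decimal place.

L_eq = 10·log₁₀[(1/T)·Σ tᵢ·10^(Lᵢ/10)] with T = 12.4 h.
Σ tᵢ·10^(Lᵢ/10) = 4·10^(87/10) + 1.5·10^(90/10) + 5.1·10^(83/10) + 1.8·10^(90/10) = 6.322e+09.
L_eq = 10·log₁₀(6.322e+09/12.4) = 87.07 dB.

87.1 dB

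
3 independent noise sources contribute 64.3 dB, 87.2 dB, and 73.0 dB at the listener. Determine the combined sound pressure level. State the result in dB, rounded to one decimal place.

Incoherent sources combine by intensity addition: L_total = 10·log₁₀(Σ 10^(L_i/10)).
Σ 10^(L/10) = 10^(64.3/10) + 10^(87.2/10) + 10^(73.0/10) = 5.475e+08.
L_total = 10·log₁₀(5.475e+08) = 87.38 dB.

87.4 dB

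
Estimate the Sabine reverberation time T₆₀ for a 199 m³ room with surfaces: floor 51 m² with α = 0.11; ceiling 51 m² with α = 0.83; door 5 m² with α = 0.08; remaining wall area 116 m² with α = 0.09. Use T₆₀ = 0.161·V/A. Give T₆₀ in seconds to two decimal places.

0.55 s

Summing Sᵢαᵢ: 51·0.11 + 51·0.83 + 5·0.08 + 116·0.09 = 58.78 m².
T₆₀ = 0.161·V/A = 0.161·199/58.78 = 0.545 s.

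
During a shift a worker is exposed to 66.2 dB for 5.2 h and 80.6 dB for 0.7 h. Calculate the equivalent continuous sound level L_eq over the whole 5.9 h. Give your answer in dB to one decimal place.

L_eq = 10·log₁₀[(1/T)·Σ tᵢ·10^(Lᵢ/10)] with T = 5.9 h.
Σ tᵢ·10^(Lᵢ/10) = 5.2·10^(66.2/10) + 0.7·10^(80.6/10) = 1.020e+08.
L_eq = 10·log₁₀(1.020e+08/5.9) = 72.38 dB.

72.4 dB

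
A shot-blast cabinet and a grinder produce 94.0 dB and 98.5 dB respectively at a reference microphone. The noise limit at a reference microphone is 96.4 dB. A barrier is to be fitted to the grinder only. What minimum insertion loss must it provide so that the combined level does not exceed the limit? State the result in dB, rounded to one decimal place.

The untreated sources together contribute 10^(94.0/10) = 2.512e+09, i.e. 94.00 dB.
To meet 96.4 dB overall, the treated grinder may contribute at most 10^(96.4/10) − 2.512e+09 = 1.853e+09, i.e. 92.68 dB.
Required insertion loss = 98.5 − 92.68 = 5.82 dB.

5.8 dB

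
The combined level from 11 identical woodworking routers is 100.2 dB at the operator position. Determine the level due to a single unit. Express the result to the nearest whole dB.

For N identical incoherent sources L_total = L₁ + 10·log₁₀ N, so L₁ = 100.2 − 10·log₁₀(11) = 100.2 − 10.414.

90 dB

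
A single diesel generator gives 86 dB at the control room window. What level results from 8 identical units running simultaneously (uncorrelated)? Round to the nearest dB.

95 dB

N identical incoherent sources raise the level by 10·log₁₀ N.
L_total = 86 + 10·log₁₀(8) = 86 + 9.031 = 95.03 dB.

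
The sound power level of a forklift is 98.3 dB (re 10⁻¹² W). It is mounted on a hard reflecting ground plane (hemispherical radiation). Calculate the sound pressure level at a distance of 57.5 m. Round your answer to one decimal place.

L_p = L_w − 10·log₁₀(2π·r²) with r = 57.5 m.
2π·r² = 2.077e+04 m², 10·log₁₀ of that is 43.175 dB.
L_p = 98.3 − 43.175 = 55.12 dB.

55.1 dB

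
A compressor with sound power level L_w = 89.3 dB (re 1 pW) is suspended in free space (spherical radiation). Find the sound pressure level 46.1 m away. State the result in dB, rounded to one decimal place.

45.0 dB

L_p = L_w − 10·log₁₀(4π·r²) with r = 46.1 m.
4π·r² = 2.671e+04 m², 10·log₁₀ of that is 44.266 dB.
L_p = 89.3 − 44.266 = 45.03 dB.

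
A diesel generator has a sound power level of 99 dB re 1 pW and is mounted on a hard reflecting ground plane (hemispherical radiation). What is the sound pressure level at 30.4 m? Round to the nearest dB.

61 dB

L_p = L_w − 10·log₁₀(2π·r²) with r = 30.4 m.
2π·r² = 5807 m², 10·log₁₀ of that is 37.639 dB.
L_p = 99 − 37.639 = 61.36 dB.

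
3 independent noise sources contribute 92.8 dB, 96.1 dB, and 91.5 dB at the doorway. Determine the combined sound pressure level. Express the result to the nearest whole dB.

99 dB

Incoherent sources combine by intensity addition: L_total = 10·log₁₀(Σ 10^(L_i/10)).
Σ 10^(L/10) = 10^(92.8/10) + 10^(96.1/10) + 10^(91.5/10) = 7.392e+09.
L_total = 10·log₁₀(7.392e+09) = 98.69 dB.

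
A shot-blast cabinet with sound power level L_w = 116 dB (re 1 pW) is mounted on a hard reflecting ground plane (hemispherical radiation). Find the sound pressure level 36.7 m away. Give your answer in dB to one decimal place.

76.7 dB

Free-field hemispherical radiation: L_p = L_w − 10·log₁₀(2π·r²), r = 36.7 m.
2π·r² = 8463 m², 10·log₁₀ of that is 39.275 dB.
L_p = 116 − 39.275 = 76.72 dB.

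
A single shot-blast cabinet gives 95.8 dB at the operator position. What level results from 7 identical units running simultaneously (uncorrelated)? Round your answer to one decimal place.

L_total = L₁ + 10·log₁₀ N for N identical incoherent sources.
L_total = 95.8 + 10·log₁₀(7) = 95.8 + 8.451 = 104.25 dB.

104.3 dB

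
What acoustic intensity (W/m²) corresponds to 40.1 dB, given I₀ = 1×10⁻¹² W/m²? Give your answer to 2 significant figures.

1.0e-08 W/m²

I = I₀·10^(L/10) = 10⁻¹² × 10^(40.1/10) = 10^(-7.990).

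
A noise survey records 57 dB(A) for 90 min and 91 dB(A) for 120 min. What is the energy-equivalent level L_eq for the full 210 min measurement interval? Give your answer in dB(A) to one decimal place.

88.6 dB(A)

L_eq = 10·log₁₀[(1/T)·Σ tᵢ·10^(Lᵢ/10)] with T = 210 min.
Σ tᵢ·10^(Lᵢ/10) = 90·10^(57/10) + 120·10^(91/10) = 1.511e+11.
L_eq = 10·log₁₀(1.511e+11/210) = 88.57 dB(A).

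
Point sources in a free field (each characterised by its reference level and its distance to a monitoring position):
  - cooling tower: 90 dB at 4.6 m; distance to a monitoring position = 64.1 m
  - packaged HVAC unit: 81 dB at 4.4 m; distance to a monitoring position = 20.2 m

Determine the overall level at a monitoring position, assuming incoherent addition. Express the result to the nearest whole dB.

70 dB

First find each source's level at the receiver (point-source: −20·log₁₀(r/r_ref)), then combine on an intensity basis.
cooling tower: 90 − 20·log₁₀(64.1/4.6) = 90 − 22.88 = 67.12 dB.
packaged HVAC unit: 81 − 20·log₁₀(20.2/4.4) = 81 − 13.24 = 67.76 dB.
Σ 10^(L/10) = 1.112e+07 → L_total = 10·log₁₀(1.112e+07) = 70.46 dB.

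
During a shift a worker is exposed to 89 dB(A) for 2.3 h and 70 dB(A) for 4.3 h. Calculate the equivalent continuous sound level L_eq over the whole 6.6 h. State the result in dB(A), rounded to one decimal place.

84.5 dB(A)

Weight each interval's intensity by its duration and average over T = 6.6 h:
Σ tᵢ·10^(Lᵢ/10) = 2.3·10^(89/10) + 4.3·10^(70/10) = 1.870e+09.
L_eq = 10·log₁₀(1.870e+09/6.6) = 84.52 dB(A).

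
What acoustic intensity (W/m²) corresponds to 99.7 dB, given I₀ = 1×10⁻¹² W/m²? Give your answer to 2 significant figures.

L = 10·log₁₀(I/I₀) ⇒ I = I₀·10^(L/10) = 10⁻¹² × 10^9.97.

0.0093 W/m²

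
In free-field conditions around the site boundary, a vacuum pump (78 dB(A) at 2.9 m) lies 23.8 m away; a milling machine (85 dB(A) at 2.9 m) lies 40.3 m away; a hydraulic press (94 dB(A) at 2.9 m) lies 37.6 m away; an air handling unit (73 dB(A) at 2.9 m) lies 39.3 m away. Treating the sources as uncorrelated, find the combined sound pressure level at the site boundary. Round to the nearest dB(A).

72 dB(A)

Apply inverse-square spreading to bring every level to the receiver, then sum 10^(L/10).
vacuum pump: 78 − 20·log₁₀(23.8/2.9) = 78 − 18.28 = 59.72 dB(A).
milling machine: 85 − 20·log₁₀(40.3/2.9) = 85 − 22.86 = 62.14 dB(A).
hydraulic press: 94 − 20·log₁₀(37.6/2.9) = 94 − 22.26 = 71.74 dB(A).
air handling unit: 73 − 20·log₁₀(39.3/2.9) = 73 − 22.64 = 50.36 dB(A).
Σ 10^(L/10) = 1.763e+07 → L_total = 10·log₁₀(1.763e+07) = 72.46 dB(A).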